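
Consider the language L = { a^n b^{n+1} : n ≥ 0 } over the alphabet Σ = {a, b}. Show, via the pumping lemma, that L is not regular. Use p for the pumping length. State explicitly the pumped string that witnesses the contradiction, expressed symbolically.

Toward a contradiction, assume L is regular with pumping length p.
Let w = a^p b^{p+1} ∈ L; note |w| = 2p+1 ≥ p.
The pumping lemma gives a decomposition w = xyz where |xy| ≤ p and y is nonempty.
The first p characters of w are a's, so xy (and hence y) consists only of a's. Write y = a^k, 1 ≤ k ≤ p.
Pump with i = 2: xy^2z = a^{p+k} b^{p+1}. For this to lie in L we would need p+1 = (p+k)+1, which forces k = 0. But k ≥ 1, so xy^2z ∉ L.
This is a contradiction; hence L is not regular.

a^{p+k} b^{p+1}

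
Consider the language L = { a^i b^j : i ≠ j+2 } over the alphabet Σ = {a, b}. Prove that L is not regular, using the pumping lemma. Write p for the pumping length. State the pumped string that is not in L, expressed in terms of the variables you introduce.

a^{p+p!} b^{p+p!-2}

Assume L is regular. Let p be the pumping length given by the pumping lemma.
Choose w = a^p b^{p+p!-2}. Since p ≠ (p+p!-2)+2 = p+p!, w ∈ L; and |w| ≥ p.
Write w = xyz as guaranteed by the lemma, with |xy| ≤ p and |y| > 0.
Because |xy| ≤ p and w begins with p copies of a, we have y = a^k with 1 ≤ k ≤ p.
Since 1 ≤ k ≤ p, k divides p!; set t = 1 + p!/k. Then xy^t z has p + (p!/k)·k = p + p! copies of a. Now the a-count is p+p! and (b-count)+2 = (p+p!-2)+2 = p+p!, so i ≠ j+2 fails. So xy^t z = a^{p+p!} b^{p+p!-2} ∉ L.
Contradiction. Therefore L is not regular.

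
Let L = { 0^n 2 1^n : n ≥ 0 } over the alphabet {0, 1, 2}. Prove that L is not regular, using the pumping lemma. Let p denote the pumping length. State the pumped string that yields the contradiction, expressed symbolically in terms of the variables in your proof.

Assume L is regular. Let p be the pumping length given by the pumping lemma.
Take w = 0^p 2 1^p ∈ L with |w| = 2p+1 ≥ p.
Write w = xyz as guaranteed by the lemma, with |xy| ≤ p and |y| > 0.
Since the first p symbols of w are all 0's and |xy| ≤ p, y lies entirely in the leading 0-block: y = 0^k for some k with 1 ≤ k ≤ p.
Pump with i = 2: xy^2z = 0^{p+k} 2 1^p, which would require p+k = p. But k ≥ 1, so xy^2z ∉ L.
Contradiction. Therefore L is not regular.

0^{p+k} 2 1^p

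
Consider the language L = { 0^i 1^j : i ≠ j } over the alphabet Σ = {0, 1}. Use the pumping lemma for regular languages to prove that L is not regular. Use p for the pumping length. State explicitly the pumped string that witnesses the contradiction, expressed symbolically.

Assume L is regular. Let p be the pumping length given by the pumping lemma.
Choose w = 0^p 1^{p+p!}. Since p ≠ p+p!, w ∈ L; and |w| ≥ p.
Write w = xyz as guaranteed by the lemma, with |xy| ≤ p and |y| ≥ 1.
The first p characters of w are 0's, so xy (and hence y) consists only of 0's. Write y = 0^k, 1 ≤ k ≤ p.
Since 1 ≤ k ≤ p, k divides p!; set t = 1 + p!/k. Then xy^t z has p + (p!/k)·k = p + p! copies of 0. Now the 0-count equals the 1-count, so i ≠ j fails. So xy^t z = 0^{p+p!} 1^{p+p!} ∉ L.
Contradiction. Therefore L is not regular.

0^{p+p!} 1^{p+p!}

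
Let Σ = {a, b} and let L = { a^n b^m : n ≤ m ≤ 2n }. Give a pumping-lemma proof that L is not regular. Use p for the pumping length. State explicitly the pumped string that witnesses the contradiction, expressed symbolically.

a^{p+k} b^p

Toward a contradiction, assume L is regular with pumping length p.
Take w = a^p b^p ∈ L (since p ≤ p ≤ 2p), with |w| = 2p ≥ p.
By the pumping lemma, w = xyz with |xy| ≤ p and |y| ≥ 1.
Since the first p symbols of w are all a's and |xy| ≤ p, y lies entirely in the leading a-block: y = a^k for some k with 1 ≤ k ≤ p.
Pump with i = 2: xy^2z = a^{p+k} b^p. Now n = p+k > p = m, so the condition n ≤ m fails. Thus xy^2z ∉ L.
Contradiction. Therefore L is not regular.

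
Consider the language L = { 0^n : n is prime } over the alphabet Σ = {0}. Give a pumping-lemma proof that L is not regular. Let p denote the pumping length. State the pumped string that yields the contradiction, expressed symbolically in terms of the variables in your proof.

0^{q(1+k)}

Suppose for contradiction that L is regular, and let p be the pumping length.
Let q be a prime with q ≥ p+2 (infinitely many primes exist), and take w = 0^q ∈ L with |w| = q ≥ p.
By the pumping lemma, w = xyz with |xy| ≤ p and |y| ≥ 1.
Then y = 0^k for some k with 1 ≤ k ≤ p.
Since 1 ≤ k ≤ p, |xz| = q-k. Pump with i = q+1: |xy^{q+1}z| = (q-k)+(q+1)k = q+qk = q(1+k), which is composite (both factors ≥ 2). So xy^{q+1}z = 0^{q(1+k)} ∉ L.
This is a contradiction; hence L is not regular.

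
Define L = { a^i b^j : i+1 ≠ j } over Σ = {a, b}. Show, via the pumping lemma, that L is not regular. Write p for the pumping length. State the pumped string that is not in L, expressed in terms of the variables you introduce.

a^{p+p!} b^{p+p!+1}

Suppose for contradiction that L is regular, and let p be the pumping length.
Choose w = a^p b^{p+p!+1}. Since p ≠ (p+p!+1)-1 = p+p!, w ∈ L; and |w| ≥ p.
The pumping lemma gives a decomposition w = xyz where |xy| ≤ p and y is nonempty.
Because |xy| ≤ p and w begins with p copies of a, we have y = a^k with 1 ≤ k ≤ p.
Since 1 ≤ k ≤ p, k divides p!; set t = 1 + p!/k. Then xy^t z has p + (p!/k)·k = p + p! copies of a. Now the a-count is p+p! and (b-count)-1 = (p+p!+1)-1 = p+p!, so i+1 ≠ j fails. So xy^t z = a^{p+p!} b^{p+p!+1} ∉ L.
This is a contradiction; hence L is not regular.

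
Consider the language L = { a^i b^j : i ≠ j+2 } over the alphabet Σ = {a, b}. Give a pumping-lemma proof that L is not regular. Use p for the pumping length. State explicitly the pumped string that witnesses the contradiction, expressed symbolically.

a^{p+p!} b^{p+p!-2}

Assume L is regular. Let p be the pumping length given by the pumping lemma.
Choose w = a^p b^{p+p!-2}. Since p ≠ (p+p!-2)+2 = p+p!, w ∈ L; and |w| ≥ p.
By the pumping lemma, w = xyz with |xy| ≤ p and y is nonempty.
Because |xy| ≤ p and w begins with p copies of a, we have y = a^k with 1 ≤ k ≤ p.
Since 1 ≤ k ≤ p, k divides p!; set t = 1 + p!/k. Then xy^t z has p + (p!/k)·k = p + p! copies of a. Now the a-count is p+p! and (b-count)+2 = (p+p!-2)+2 = p+p!, so i ≠ j+2 fails. So xy^t z = a^{p+p!} b^{p+p!-2} ∉ L.
Contradiction. Therefore L is not regular.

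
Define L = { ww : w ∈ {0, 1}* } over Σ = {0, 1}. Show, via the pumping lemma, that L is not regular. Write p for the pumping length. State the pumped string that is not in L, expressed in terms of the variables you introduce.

Assume L is regular. Let p be the pumping length given by the pumping lemma.
Take w = 0^p 1^p 0^p 1^p = uu where u = 0^p1^p; then w ∈ L and |w| = 4p ≥ p.
The pumping lemma gives a decomposition w = xyz where |xy| ≤ p and |y| > 0.
Because |xy| ≤ p and w begins with p copies of 0, we have y = 0^k with 1 ≤ k ≤ p.
Pump with i = 2: xy^2z = 0^{p+k} 1^p 0^p 1^p, of length 4p+k. Suppose this equals vv. The string starts with 0 and ends with 1, so v does too; thus the boundary between the two copies of v is a 1→0 transition. There is exactly one such transition, at position 2p+k, so |v| = 2p+k and |vv| = 4p+2k ≠ 4p+k since k ≥ 1. So xy^2z ∉ L.
This is a contradiction; hence L is not regular.

0^{p+k} 1^p 0^p 1^p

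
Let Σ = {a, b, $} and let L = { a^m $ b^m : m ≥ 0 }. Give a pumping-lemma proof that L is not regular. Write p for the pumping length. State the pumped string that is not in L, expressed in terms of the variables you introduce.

a^{p+k} $ b^p

Assume L is regular. Let p be the pumping length given by the pumping lemma.
Take w = a^p $ b^p ∈ L with |w| = 2p+1 ≥ p.
The pumping lemma gives a decomposition w = xyz where |xy| ≤ p and |y| > 0.
Since the first p symbols of w are all a's and |xy| ≤ p, y lies entirely in the leading a-block: y = a^k for some k with 1 ≤ k ≤ p.
Pump with i = 2: xy^2z = a^{p+k} $ b^p, which would require p+k = p. But k ≥ 1, so xy^2z ∉ L.
This is a contradiction; hence L is not regular.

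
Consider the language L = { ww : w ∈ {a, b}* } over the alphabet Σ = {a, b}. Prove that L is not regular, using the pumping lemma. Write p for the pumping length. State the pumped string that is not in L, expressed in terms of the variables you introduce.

a^{p+k} b^p a^p b^p

Toward a contradiction, assume L is regular with pumping length p.
Take w = a^p b^p a^p b^p = uu where u = a^pb^p; then w ∈ L and |w| = 4p ≥ p.
By the pumping lemma, w = xyz with |xy| ≤ p and y is nonempty.
Since the first p symbols of w are all a's and |xy| ≤ p, y lies entirely in the leading a-block: y = a^k for some k with 1 ≤ k ≤ p.
Pump with i = 2: xy^2z = a^{p+k} b^p a^p b^p, of length 4p+k. Suppose this equals vv. The string starts with a and ends with b, so v does too; thus the boundary between the two copies of v is a b→a transition. There is exactly one such transition, at position 2p+k, so |v| = 2p+k and |vv| = 4p+2k ≠ 4p+k since k ≥ 1. So xy^2z ∉ L.
Contradiction. Therefore L is not regular.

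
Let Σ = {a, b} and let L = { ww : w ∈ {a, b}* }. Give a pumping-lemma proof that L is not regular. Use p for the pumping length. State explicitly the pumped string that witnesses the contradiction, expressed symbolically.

a^{p+k} b^p a^p b^p

Assume L is regular; let p be its pumping constant.
Take w = a^p b^p a^p b^p = uu where u = a^pb^p; then w ∈ L and |w| = 4p ≥ p.
Write w = xyz as guaranteed by the lemma, with |xy| ≤ p and y is nonempty.
Since the first p symbols of w are all a's and |xy| ≤ p, y lies entirely in the leading a-block: y = a^k for some k with 1 ≤ k ≤ p.
Pump with i = 2: xy^2z = a^{p+k} b^p a^p b^p, of length 4p+k. Suppose this equals vv. The string starts with a and ends with b, so v does too; thus the boundary between the two copies of v is a b→a transition. There is exactly one such transition, at position 2p+k, so |v| = 2p+k and |vv| = 4p+2k ≠ 4p+k since k ≥ 1. So xy^2z ∉ L.
This is a contradiction; hence L is not regular.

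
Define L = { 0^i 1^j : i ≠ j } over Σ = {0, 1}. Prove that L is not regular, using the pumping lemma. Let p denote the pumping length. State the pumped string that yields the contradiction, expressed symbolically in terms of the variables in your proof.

Suppose for contradiction that L is regular, and let p be the pumping length.
Choose w = 0^p 1^{p+p!}. Since p ≠ p+p!, w ∈ L; and |w| ≥ p.
The pumping lemma gives a decomposition w = xyz where |xy| ≤ p and |y| ≥ 1.
Since the first p symbols of w are all 0's and |xy| ≤ p, y lies entirely in the leading 0-block: y = 0^k for some k with 1 ≤ k ≤ p.
Since 1 ≤ k ≤ p, k divides p!; set t = 1 + p!/k. Then xy^t z has p + (p!/k)·k = p + p! copies of 0. Now the 0-count equals the 1-count, so i ≠ j fails. So xy^t z = 0^{p+p!} 1^{p+p!} ∉ L.
This is a contradiction; hence L is not regular.

0^{p+p!} 1^{p+p!}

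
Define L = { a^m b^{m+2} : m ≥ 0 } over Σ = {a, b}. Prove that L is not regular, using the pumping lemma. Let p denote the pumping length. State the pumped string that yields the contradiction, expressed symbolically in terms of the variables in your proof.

a^{p+k} b^{p+2}

Assume L is regular. Let p be the pumping length given by the pumping lemma.
Let w = a^p b^{p+2} ∈ L; note |w| = 2p+2 ≥ p.
By the pumping lemma, w = xyz with |xy| ≤ p and |y| ≥ 1.
Because |xy| ≤ p and w begins with p copies of a, we have y = a^k with 1 ≤ k ≤ p.
Pump with i = 2: xy^2z = a^{p+k} b^{p+2}. For this to lie in L we would need p+2 = (p+k)+2, which forces k = 0. But k ≥ 1, so xy^2z ∉ L.
This contradicts the pumping lemma, so L is not regular.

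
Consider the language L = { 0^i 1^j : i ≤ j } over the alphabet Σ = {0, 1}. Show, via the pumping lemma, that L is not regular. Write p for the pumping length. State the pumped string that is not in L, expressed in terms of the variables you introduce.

0^{p+k} 1^p

Assume L is regular; let p be its pumping constant.
Choose w = 0^p 1^p ∈ L, with |w| = 2p ≥ p.
Write w = xyz as guaranteed by the lemma, with |xy| ≤ p and |y| ≥ 1.
Since the first p symbols of w are all 0's and |xy| ≤ p, y lies entirely in the leading 0-block: y = 0^k for some k with 1 ≤ k ≤ p.
Consider xy^2z = 0^{p+k} 1^p. Since k ≥ 1, the 0-count p+k exceeds the 1-count p, so i ≤ j fails; thus xy^2z ∉ L.
This is a contradiction; hence L is not regular.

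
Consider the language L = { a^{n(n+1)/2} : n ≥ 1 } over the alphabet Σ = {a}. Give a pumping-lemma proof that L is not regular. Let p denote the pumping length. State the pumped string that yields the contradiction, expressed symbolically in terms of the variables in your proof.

Toward a contradiction, assume L is regular with pumping length p.
Take w = a^{p(p+1)/2} ∈ L with |w| = p(p+1)/2 ≥ p.
The pumping lemma gives a decomposition w = xyz where |xy| ≤ p and y is nonempty.
Then y = a^k for some k with 1 ≤ k ≤ p.
Pump with i = 2: xy^2z = a^{p(p+1)/2+k}. Since 1 ≤ k ≤ p, p(p+1)/2 < p(p+1)/2+k ≤ p(p+1)/2+p < (p+1)(p+2)/2, so p(p+1)/2+k is strictly between consecutive triangular numbers. So xy^2z ∉ L.
This contradicts the pumping lemma, so L is not regular.

a^{p(p+1)/2+k}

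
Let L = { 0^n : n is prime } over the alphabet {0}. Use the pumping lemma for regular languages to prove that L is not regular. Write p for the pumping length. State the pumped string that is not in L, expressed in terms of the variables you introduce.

Assume L is regular. Let p be the pumping length given by the pumping lemma.
Let q be a prime with q ≥ p+2 (infinitely many primes exist), and take w = 0^q ∈ L with |w| = q ≥ p.
By the pumping lemma, w = xyz with |xy| ≤ p and y is nonempty.
Then y = 0^k for some k with 1 ≤ k ≤ p.
Since 1 ≤ k ≤ p, |xz| = q-k. Pump with i = q+1: |xy^{q+1}z| = (q-k)+(q+1)k = q+qk = q(1+k), which is composite (both factors ≥ 2). So xy^{q+1}z = 0^{q(1+k)} ∉ L.
This contradicts the pumping lemma, so L is not regular.

0^{q(1+k)}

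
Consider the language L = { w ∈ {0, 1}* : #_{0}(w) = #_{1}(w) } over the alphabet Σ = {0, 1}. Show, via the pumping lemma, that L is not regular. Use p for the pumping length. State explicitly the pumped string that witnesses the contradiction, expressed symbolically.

Toward a contradiction, assume L is regular with pumping length p.
Choose w = 0^p 1^p ∈ L with |w| = 2p ≥ p.
Write w = xyz as guaranteed by the lemma, with |xy| ≤ p and |y| ≥ 1.
Since the first p symbols of w are all 0's and |xy| ≤ p, y lies entirely in the leading 0-block: y = 0^k for some k with 1 ≤ k ≤ p.
Pump with i = 2: xy^2z = 0^{p+k} 1^p has p+k occurrences of 0 but only p of 1. Since k ≥ 1 the counts differ, so xy^2z ∉ L.
This is a contradiction; hence L is not regular.

0^{p+k} 1^p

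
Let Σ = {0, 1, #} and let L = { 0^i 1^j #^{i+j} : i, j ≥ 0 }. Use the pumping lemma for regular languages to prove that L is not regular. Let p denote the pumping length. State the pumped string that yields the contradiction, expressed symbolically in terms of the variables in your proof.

0^{p+k} 1^p #^{2p}

Suppose for contradiction that L is regular, and let p be the pumping length.
Take w = 0^p 1^p #^{2p} ∈ L (with i=j=p, i+j=2p), |w| = 4p ≥ p.
Write w = xyz as guaranteed by the lemma, with |xy| ≤ p and |y| ≥ 1.
The first p characters of w are 0's, so xy (and hence y) consists only of 0's. Write y = 0^k, 1 ≤ k ≤ p.
Consider xy^2z = 0^{p+k} 1^p #^{2p}. Now the 0- and 1-counts sum to 2p+k, but the #-count is 2p ≠ 2p+k. So xy^2z ∉ L.
This contradicts the pumping lemma, so L is not regular.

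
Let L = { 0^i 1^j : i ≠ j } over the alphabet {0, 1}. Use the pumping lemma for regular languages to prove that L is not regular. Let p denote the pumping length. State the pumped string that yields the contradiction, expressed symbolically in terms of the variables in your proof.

0^{p+p!} 1^{p+p!}

Toward a contradiction, assume L is regular with pumping length p.
Choose w = 0^p 1^{p+p!}. Since p ≠ p+p!, w ∈ L; and |w| ≥ p.
The pumping lemma gives a decomposition w = xyz where |xy| ≤ p and |y| > 0.
Because |xy| ≤ p and w begins with p copies of 0, we have y = 0^k with 1 ≤ k ≤ p.
Since 1 ≤ k ≤ p, k divides p!; set t = 1 + p!/k. Then xy^t z has p + (p!/k)·k = p + p! copies of 0. Now the 0-count equals the 1-count, so i ≠ j fails. So xy^t z = 0^{p+p!} 1^{p+p!} ∉ L.
This contradicts the pumping lemma, so L is not regular.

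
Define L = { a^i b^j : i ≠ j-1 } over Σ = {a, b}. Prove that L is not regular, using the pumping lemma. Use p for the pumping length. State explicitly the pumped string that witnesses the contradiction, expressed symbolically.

a^{p+p!} b^{p+p!+1}

Toward a contradiction, assume L is regular with pumping length p.
Choose w = a^p b^{p+p!+1}. Since p ≠ (p+p!+1)-1 = p+p!, w ∈ L; and |w| ≥ p.
Write w = xyz as guaranteed by the lemma, with |xy| ≤ p and y is nonempty.
The first p characters of w are a's, so xy (and hence y) consists only of a's. Write y = a^k, 1 ≤ k ≤ p.
Since 1 ≤ k ≤ p, k divides p!; set t = 1 + p!/k. Then xy^t z has p + (p!/k)·k = p + p! copies of a. Now the a-count is p+p! and (b-count)-1 = (p+p!+1)-1 = p+p!, so i ≠ j-1 fails. So xy^t z = a^{p+p!} b^{p+p!+1} ∉ L.
This contradicts the pumping lemma, so L is not regular.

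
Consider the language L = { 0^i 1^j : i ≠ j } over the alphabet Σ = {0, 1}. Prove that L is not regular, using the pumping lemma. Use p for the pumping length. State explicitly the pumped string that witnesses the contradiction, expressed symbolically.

Assume L is regular. Let p be the pumping length given by the pumping lemma.
Choose w = 0^p 1^{p+p!}. Since p ≠ p+p!, w ∈ L; and |w| ≥ p.
The pumping lemma gives a decomposition w = xyz where |xy| ≤ p and |y| > 0.
The first p characters of w are 0's, so xy (and hence y) consists only of 0's. Write y = 0^k, 1 ≤ k ≤ p.
Since 1 ≤ k ≤ p, k divides p!; set t = 1 + p!/k. Then xy^t z has p + (p!/k)·k = p + p! copies of 0. Now the 0-count equals the 1-count, so i ≠ j fails. So xy^t z = 0^{p+p!} 1^{p+p!} ∉ L.
This is a contradiction; hence L is not regular.

0^{p+p!} 1^{p+p!}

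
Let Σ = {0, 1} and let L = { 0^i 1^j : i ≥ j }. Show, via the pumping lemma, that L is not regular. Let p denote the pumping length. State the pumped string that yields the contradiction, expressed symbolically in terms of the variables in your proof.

Assume L is regular. Let p be the pumping length given by the pumping lemma.
Choose w = 0^p 1^p ∈ L, with |w| = 2p ≥ p.
By the pumping lemma, w = xyz with |xy| ≤ p and |y| > 0.
The first p characters of w are 0's, so xy (and hence y) consists only of 0's. Write y = 0^k, 1 ≤ k ≤ p.
Consider xy^0z = xz = 0^{p-k} 1^p. Since k ≥ 1, the 0-count p-k is less than p, so i ≥ j fails; thus xz ∉ L.
Contradiction. Therefore L is not regular.

0^{p-k} 1^p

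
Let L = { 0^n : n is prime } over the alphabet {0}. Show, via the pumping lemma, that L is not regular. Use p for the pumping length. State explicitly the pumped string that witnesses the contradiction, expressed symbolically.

0^{q(1+k)}

Toward a contradiction, assume L is regular with pumping length p.
Let q be a prime with q ≥ p+2 (infinitely many primes exist), and take w = 0^q ∈ L with |w| = q ≥ p.
The pumping lemma gives a decomposition w = xyz where |xy| ≤ p and |y| ≥ 1.
Then y = 0^k for some k with 1 ≤ k ≤ p.
Since 1 ≤ k ≤ p, |xz| = q-k. Pump with i = q+1: |xy^{q+1}z| = (q-k)+(q+1)k = q+qk = q(1+k), which is composite (both factors ≥ 2). So xy^{q+1}z = 0^{q(1+k)} ∉ L.
This is a contradiction; hence L is not regular.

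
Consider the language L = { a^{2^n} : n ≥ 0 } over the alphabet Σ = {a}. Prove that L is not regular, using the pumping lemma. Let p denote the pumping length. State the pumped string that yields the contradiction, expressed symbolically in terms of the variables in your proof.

Toward a contradiction, assume L is regular with pumping length p.
Take w = a^{2^p} ∈ L with |w| = 2^p ≥ p.
By the pumping lemma, w = xyz with |xy| ≤ p and |y| > 0.
Then y = a^k for some k with 1 ≤ k ≤ p.
Pump with i = 2: xy^2z = a^{2^p+k}. Since 1 ≤ k ≤ p < 2^p, we have 2^p < 2^p+k < 2^{p+1}, so 2^p+k is not a power of 2. So xy^2z ∉ L.
Contradiction. Therefore L is not regular.

a^{2^p+k}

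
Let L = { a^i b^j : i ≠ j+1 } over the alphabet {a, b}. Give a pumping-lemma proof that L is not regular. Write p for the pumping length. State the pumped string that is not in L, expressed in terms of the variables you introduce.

Toward a contradiction, assume L is regular with pumping length p.
Choose w = a^p b^{p+p!-1}. Since p ≠ (p+p!-1)+1 = p+p!, w ∈ L; and |w| ≥ p.
Write w = xyz as guaranteed by the lemma, with |xy| ≤ p and |y| > 0.
Since the first p symbols of w are all a's and |xy| ≤ p, y lies entirely in the leading a-block: y = a^k for some k with 1 ≤ k ≤ p.
Since 1 ≤ k ≤ p, k divides p!; set t = 1 + p!/k. Then xy^t z has p + (p!/k)·k = p + p! copies of a. Now the a-count is p+p! and (b-count)+1 = (p+p!-1)+1 = p+p!, so i ≠ j+1 fails. So xy^t z = a^{p+p!} b^{p+p!-1} ∉ L.
Contradiction. Therefore L is not regular.

a^{p+p!} b^{p+p!-1}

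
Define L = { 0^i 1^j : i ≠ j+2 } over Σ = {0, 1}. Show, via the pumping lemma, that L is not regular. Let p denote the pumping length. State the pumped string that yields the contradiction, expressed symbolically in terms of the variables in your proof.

Assume L is regular. Let p be the pumping length given by the pumping lemma.
Choose w = 0^p 1^{p+p!-2}. Since p ≠ (p+p!-2)+2 = p+p!, w ∈ L; and |w| ≥ p.
By the pumping lemma, w = xyz with |xy| ≤ p and y is nonempty.
Because |xy| ≤ p and w begins with p copies of 0, we have y = 0^k with 1 ≤ k ≤ p.
Since 1 ≤ k ≤ p, k divides p!; set t = 1 + p!/k. Then xy^t z has p + (p!/k)·k = p + p! copies of 0. Now the 0-count is p+p! and (1-count)+2 = (p+p!-2)+2 = p+p!, so i ≠ j+2 fails. So xy^t z = 0^{p+p!} 1^{p+p!-2} ∉ L.
Contradiction. Therefore L is not regular.

0^{p+p!} 1^{p+p!-2}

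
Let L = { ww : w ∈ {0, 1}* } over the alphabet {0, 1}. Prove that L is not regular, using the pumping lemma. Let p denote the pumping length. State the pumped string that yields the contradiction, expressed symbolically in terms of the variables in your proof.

0^{p+k} 1^p 0^p 1^p

Assume L is regular. Let p be the pumping length given by the pumping lemma.
Take w = 0^p 1^p 0^p 1^p = uu where u = 0^p1^p; then w ∈ L and |w| = 4p ≥ p.
By the pumping lemma, w = xyz with |xy| ≤ p and y is nonempty.
Since the first p symbols of w are all 0's and |xy| ≤ p, y lies entirely in the leading 0-block: y = 0^k for some k with 1 ≤ k ≤ p.
Pump with i = 2: xy^2z = 0^{p+k} 1^p 0^p 1^p, of length 4p+k. Suppose this equals vv. The string starts with 0 and ends with 1, so v does too; thus the boundary between the two copies of v is a 1→0 transition. There is exactly one such transition, at position 2p+k, so |v| = 2p+k and |vv| = 4p+2k ≠ 4p+k since k ≥ 1. So xy^2z ∉ L.
This contradicts the pumping lemma, so L is not regular.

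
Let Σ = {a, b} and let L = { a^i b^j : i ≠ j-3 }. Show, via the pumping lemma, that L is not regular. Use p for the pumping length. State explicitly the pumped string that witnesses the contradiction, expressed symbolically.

Toward a contradiction, assume L is regular with pumping length p.
Choose w = a^p b^{p+p!+3}. Since p ≠ (p+p!+3)-3 = p+p!, w ∈ L; and |w| ≥ p.
Write w = xyz as guaranteed by the lemma, with |xy| ≤ p and y is nonempty.
Since the first p symbols of w are all a's and |xy| ≤ p, y lies entirely in the leading a-block: y = a^k for some k with 1 ≤ k ≤ p.
Since 1 ≤ k ≤ p, k divides p!; set t = 1 + p!/k. Then xy^t z has p + (p!/k)·k = p + p! copies of a. Now the a-count is p+p! and (b-count)-3 = (p+p!+3)-3 = p+p!, so i ≠ j-3 fails. So xy^t z = a^{p+p!} b^{p+p!+3} ∉ L.
This contradicts the pumping lemma, so L is not regular.

a^{p+p!} b^{p+p!+3}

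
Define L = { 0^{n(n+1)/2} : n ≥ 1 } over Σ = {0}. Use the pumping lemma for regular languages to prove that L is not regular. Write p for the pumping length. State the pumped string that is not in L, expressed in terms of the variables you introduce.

Suppose for contradiction that L is regular, and let p be the pumping length.
Take w = 0^{p(p+1)/2} ∈ L with |w| = p(p+1)/2 ≥ p.
The pumping lemma gives a decomposition w = xyz where |xy| ≤ p and y is nonempty.
Then y = 0^k for some k with 1 ≤ k ≤ p.
Pump with i = 2: xy^2z = 0^{p(p+1)/2+k}. Since 1 ≤ k ≤ p, p(p+1)/2 < p(p+1)/2+k ≤ p(p+1)/2+p < (p+1)(p+2)/2, so p(p+1)/2+k is strictly between consecutive triangular numbers. So xy^2z ∉ L.
This contradicts the pumping lemma, so L is not regular.

0^{p(p+1)/2+k}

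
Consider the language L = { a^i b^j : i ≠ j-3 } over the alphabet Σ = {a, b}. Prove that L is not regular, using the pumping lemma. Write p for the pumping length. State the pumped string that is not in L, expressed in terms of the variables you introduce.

a^{p+p!} b^{p+p!+3}

Suppose for contradiction that L is regular, and let p be the pumping length.
Choose w = a^p b^{p+p!+3}. Since p ≠ (p+p!+3)-3 = p+p!, w ∈ L; and |w| ≥ p.
Write w = xyz as guaranteed by the lemma, with |xy| ≤ p and |y| > 0.
Because |xy| ≤ p and w begins with p copies of a, we have y = a^k with 1 ≤ k ≤ p.
Since 1 ≤ k ≤ p, k divides p!; set t = 1 + p!/k. Then xy^t z has p + (p!/k)·k = p + p! copies of a. Now the a-count is p+p! and (b-count)-3 = (p+p!+3)-3 = p+p!, so i ≠ j-3 fails. So xy^t z = a^{p+p!} b^{p+p!+3} ∉ L.
This is a contradiction; hence L is not regular.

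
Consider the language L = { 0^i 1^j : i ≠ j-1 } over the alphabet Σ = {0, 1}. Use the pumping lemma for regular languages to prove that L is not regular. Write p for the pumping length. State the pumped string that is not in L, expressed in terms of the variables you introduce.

Assume L is regular; let p be its pumping constant.
Choose w = 0^p 1^{p+p!+1}. Since p ≠ (p+p!+1)-1 = p+p!, w ∈ L; and |w| ≥ p.
Write w = xyz as guaranteed by the lemma, with |xy| ≤ p and y is nonempty.
Because |xy| ≤ p and w begins with p copies of 0, we have y = 0^k with 1 ≤ k ≤ p.
Since 1 ≤ k ≤ p, k divides p!; set t = 1 + p!/k. Then xy^t z has p + (p!/k)·k = p + p! copies of 0. Now the 0-count is p+p! and (1-count)-1 = (p+p!+1)-1 = p+p!, so i ≠ j-1 fails. So xy^t z = 0^{p+p!} 1^{p+p!+1} ∉ L.
This is a contradiction; hence L is not regular.

0^{p+p!} 1^{p+p!+1}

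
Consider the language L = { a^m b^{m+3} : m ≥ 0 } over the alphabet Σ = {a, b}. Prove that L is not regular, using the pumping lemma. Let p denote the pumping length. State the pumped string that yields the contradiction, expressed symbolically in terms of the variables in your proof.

Suppose for contradiction that L is regular, and let p be the pumping length.
Take w = a^p b^{p+3}. Then w ∈ L and |w| = 2p+3 ≥ p.
Write w = xyz as guaranteed by the lemma, with |xy| ≤ p and y is nonempty.
Because |xy| ≤ p and w begins with p copies of a, we have y = a^k with 1 ≤ k ≤ p.
Pump with i = 2: xy^2z = a^{p+k} b^{p+3}. For this to lie in L we would need p+3 = (p+k)+3, which forces k = 0. But k ≥ 1, so xy^2z ∉ L.
This contradicts the pumping lemma, so L is not regular.

a^{p+k} b^{p+3}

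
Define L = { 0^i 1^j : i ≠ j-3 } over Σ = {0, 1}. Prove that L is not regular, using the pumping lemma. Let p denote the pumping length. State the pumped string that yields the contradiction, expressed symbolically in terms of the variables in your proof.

Suppose for contradiction that L is regular, and let p be the pumping length.
Choose w = 0^p 1^{p+p!+3}. Since p ≠ (p+p!+3)-3 = p+p!, w ∈ L; and |w| ≥ p.
Write w = xyz as guaranteed by the lemma, with |xy| ≤ p and |y| > 0.
Because |xy| ≤ p and w begins with p copies of 0, we have y = 0^k with 1 ≤ k ≤ p.
Since 1 ≤ k ≤ p, k divides p!; set t = 1 + p!/k. Then xy^t z has p + (p!/k)·k = p + p! copies of 0. Now the 0-count is p+p! and (1-count)-3 = (p+p!+3)-3 = p+p!, so i ≠ j-3 fails. So xy^t z = 0^{p+p!} 1^{p+p!+3} ∉ L.
Contradiction. Therefore L is not regular.

0^{p+p!} 1^{p+p!+3}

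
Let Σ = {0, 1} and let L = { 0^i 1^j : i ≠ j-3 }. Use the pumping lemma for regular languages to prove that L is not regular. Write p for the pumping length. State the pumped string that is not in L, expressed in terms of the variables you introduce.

0^{p+p!} 1^{p+p!+3}

Assume L is regular; let p be its pumping constant.
Choose w = 0^p 1^{p+p!+3}. Since p ≠ (p+p!+3)-3 = p+p!, w ∈ L; and |w| ≥ p.
By the pumping lemma, w = xyz with |xy| ≤ p and |y| ≥ 1.
Because |xy| ≤ p and w begins with p copies of 0, we have y = 0^k with 1 ≤ k ≤ p.
Since 1 ≤ k ≤ p, k divides p!; set t = 1 + p!/k. Then xy^t z has p + (p!/k)·k = p + p! copies of 0. Now the 0-count is p+p! and (1-count)-3 = (p+p!+3)-3 = p+p!, so i ≠ j-3 fails. So xy^t z = 0^{p+p!} 1^{p+p!+3} ∉ L.
This contradicts the pumping lemma, so L is not regular.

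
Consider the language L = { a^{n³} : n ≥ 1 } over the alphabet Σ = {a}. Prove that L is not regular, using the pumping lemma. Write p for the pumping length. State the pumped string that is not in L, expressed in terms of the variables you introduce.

Assume L is regular. Let p be the pumping length given by the pumping lemma.
Take w = a^{p³} ∈ L with |w| = p³ ≥ p.
Write w = xyz as guaranteed by the lemma, with |xy| ≤ p and |y| > 0.
Then y = a^k for some k with 1 ≤ k ≤ p.
Pump with i = 2: xy^2z = a^{p³+k}. Since 1 ≤ k ≤ p, p³ < p³+k ≤ p³+p < p³+3p²+3p+1 = (p+1)³, so p³+k is not a perfect cube. So xy^2z ∉ L.
This contradicts the pumping lemma, so L is not regular.

a^{p³+k}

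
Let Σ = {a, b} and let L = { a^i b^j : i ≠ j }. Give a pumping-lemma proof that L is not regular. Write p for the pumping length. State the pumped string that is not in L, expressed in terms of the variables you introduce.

Assume L is regular. Let p be the pumping length given by the pumping lemma.
Choose w = a^p b^{p+p!}. Since p ≠ p+p!, w ∈ L; and |w| ≥ p.
Write w = xyz as guaranteed by the lemma, with |xy| ≤ p and |y| ≥ 1.
Because |xy| ≤ p and w begins with p copies of a, we have y = a^k with 1 ≤ k ≤ p.
Since 1 ≤ k ≤ p, k divides p!; set t = 1 + p!/k. Then xy^t z has p + (p!/k)·k = p + p! copies of a. Now the a-count equals the b-count, so i ≠ j fails. So xy^t z = a^{p+p!} b^{p+p!} ∉ L.
This is a contradiction; hence L is not regular.

a^{p+p!} b^{p+p!}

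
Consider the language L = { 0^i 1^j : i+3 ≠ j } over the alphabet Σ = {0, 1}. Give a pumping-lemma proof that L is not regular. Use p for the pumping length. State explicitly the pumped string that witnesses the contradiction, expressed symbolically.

0^{p+p!} 1^{p+p!+3}

Assume L is regular. Let p be the pumping length given by the pumping lemma.
Choose w = 0^p 1^{p+p!+3}. Since p ≠ (p+p!+3)-3 = p+p!, w ∈ L; and |w| ≥ p.
Write w = xyz as guaranteed by the lemma, with |xy| ≤ p and |y| > 0.
The first p characters of w are 0's, so xy (and hence y) consists only of 0's. Write y = 0^k, 1 ≤ k ≤ p.
Since 1 ≤ k ≤ p, k divides p!; set t = 1 + p!/k. Then xy^t z has p + (p!/k)·k = p + p! copies of 0. Now the 0-count is p+p! and (1-count)-3 = (p+p!+3)-3 = p+p!, so i+3 ≠ j fails. So xy^t z = 0^{p+p!} 1^{p+p!+3} ∉ L.
This contradicts the pumping lemma, so L is not regular.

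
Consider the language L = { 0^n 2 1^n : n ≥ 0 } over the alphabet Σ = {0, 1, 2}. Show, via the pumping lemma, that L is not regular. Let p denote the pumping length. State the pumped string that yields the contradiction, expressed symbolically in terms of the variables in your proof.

Suppose for contradiction that L is regular, and let p be the pumping length.
Take w = 0^p 2 1^p ∈ L with |w| = 2p+1 ≥ p.
The pumping lemma gives a decomposition w = xyz where |xy| ≤ p and |y| ≥ 1.
The first p characters of w are 0's, so xy (and hence y) consists only of 0's. Write y = 0^k, 1 ≤ k ≤ p.
Pump with i = 2: xy^2z = 0^{p+k} 2 1^p, which would require p+k = p. But k ≥ 1, so xy^2z ∉ L.
This is a contradiction; hence L is not regular.

0^{p+k} 2 1^p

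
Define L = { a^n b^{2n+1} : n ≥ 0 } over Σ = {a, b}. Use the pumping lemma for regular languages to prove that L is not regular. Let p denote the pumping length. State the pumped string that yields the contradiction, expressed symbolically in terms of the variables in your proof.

Assume L is regular. Let p be the pumping length given by the pumping lemma.
Take w = a^p b^{2p+1}. Then w ∈ L and |w| = 3p+1 ≥ p.
By the pumping lemma, w = xyz with |xy| ≤ p and y is nonempty.
The first p characters of w are a's, so xy (and hence y) consists only of a's. Write y = a^k, 1 ≤ k ≤ p.
Pump with i = 2: xy^2z = a^{p+k} b^{2p+1}. For this to lie in L we would need 2p+1 = 2(p+k)+1, which forces k = 0. But k ≥ 1, so xy^2z ∉ L.
This contradicts the pumping lemma, so L is not regular.

a^{p+k} b^{2p+1}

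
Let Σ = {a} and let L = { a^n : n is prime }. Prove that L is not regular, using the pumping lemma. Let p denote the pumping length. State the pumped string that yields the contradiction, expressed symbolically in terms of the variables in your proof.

Assume L is regular. Let p be the pumping length given by the pumping lemma.
Let q be a prime with q ≥ p+2 (infinitely many primes exist), and take w = a^q ∈ L with |w| = q ≥ p.
Write w = xyz as guaranteed by the lemma, with |xy| ≤ p and |y| ≥ 1.
Then y = a^k for some k with 1 ≤ k ≤ p.
Since 1 ≤ k ≤ p, |xz| = q-k. Pump with i = q+1: |xy^{q+1}z| = (q-k)+(q+1)k = q+qk = q(1+k), which is composite (both factors ≥ 2). So xy^{q+1}z = a^{q(1+k)} ∉ L.
This is a contradiction; hence L is not regular.

a^{q(1+k)}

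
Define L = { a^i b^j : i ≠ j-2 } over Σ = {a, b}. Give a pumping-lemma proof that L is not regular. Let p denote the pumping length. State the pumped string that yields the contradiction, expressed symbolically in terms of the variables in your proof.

a^{p+p!} b^{p+p!+2}

Assume L is regular; let p be its pumping constant.
Choose w = a^p b^{p+p!+2}. Since p ≠ (p+p!+2)-2 = p+p!, w ∈ L; and |w| ≥ p.
Write w = xyz as guaranteed by the lemma, with |xy| ≤ p and y is nonempty.
Since the first p symbols of w are all a's and |xy| ≤ p, y lies entirely in the leading a-block: y = a^k for some k with 1 ≤ k ≤ p.
Since 1 ≤ k ≤ p, k divides p!; set t = 1 + p!/k. Then xy^t z has p + (p!/k)·k = p + p! copies of a. Now the a-count is p+p! and (b-count)-2 = (p+p!+2)-2 = p+p!, so i ≠ j-2 fails. So xy^t z = a^{p+p!} b^{p+p!+2} ∉ L.
This is a contradiction; hence L is not regular.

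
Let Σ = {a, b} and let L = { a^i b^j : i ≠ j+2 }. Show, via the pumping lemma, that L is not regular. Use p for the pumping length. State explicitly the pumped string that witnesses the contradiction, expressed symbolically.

Toward a contradiction, assume L is regular with pumping length p.
Choose w = a^p b^{p+p!-2}. Since p ≠ (p+p!-2)+2 = p+p!, w ∈ L; and |w| ≥ p.
The pumping lemma gives a decomposition w = xyz where |xy| ≤ p and |y| ≥ 1.
Since the first p symbols of w are all a's and |xy| ≤ p, y lies entirely in the leading a-block: y = a^k for some k with 1 ≤ k ≤ p.
Since 1 ≤ k ≤ p, k divides p!; set t = 1 + p!/k. Then xy^t z has p + (p!/k)·k = p + p! copies of a. Now the a-count is p+p! and (b-count)+2 = (p+p!-2)+2 = p+p!, so i ≠ j+2 fails. So xy^t z = a^{p+p!} b^{p+p!-2} ∉ L.
This contradicts the pumping lemma, so L is not regular.

a^{p+p!} b^{p+p!-2}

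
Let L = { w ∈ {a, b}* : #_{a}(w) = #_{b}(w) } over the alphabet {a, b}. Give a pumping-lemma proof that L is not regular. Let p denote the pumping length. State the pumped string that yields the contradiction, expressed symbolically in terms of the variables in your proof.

Assume L is regular; let p be its pumping constant.
Choose w = a^p b^p ∈ L with |w| = 2p ≥ p.
By the pumping lemma, w = xyz with |xy| ≤ p and |y| ≥ 1.
Since the first p symbols of w are all a's and |xy| ≤ p, y lies entirely in the leading a-block: y = a^k for some k with 1 ≤ k ≤ p.
Pump with i = 2: xy^2z = a^{p+k} b^p has p+k occurrences of a but only p of b. Since k ≥ 1 the counts differ, so xy^2z ∉ L.
This is a contradiction; hence L is not regular.

a^{p+k} b^p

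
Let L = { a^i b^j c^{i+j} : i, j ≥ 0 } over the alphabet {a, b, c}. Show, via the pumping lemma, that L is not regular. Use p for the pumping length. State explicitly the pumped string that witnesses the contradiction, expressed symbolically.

a^{p+k} b^p c^{2p}

Assume L is regular; let p be its pumping constant.
Take w = a^p b^p c^{2p} ∈ L (with i=j=p, i+j=2p), |w| = 4p ≥ p.
By the pumping lemma, w = xyz with |xy| ≤ p and |y| > 0.
Since the first p symbols of w are all a's and |xy| ≤ p, y lies entirely in the leading a-block: y = a^k for some k with 1 ≤ k ≤ p.
Consider xy^2z = a^{p+k} b^p c^{2p}. Now the a- and b-counts sum to 2p+k, but the c-count is 2p ≠ 2p+k. So xy^2z ∉ L.
Contradiction. Therefore L is not regular.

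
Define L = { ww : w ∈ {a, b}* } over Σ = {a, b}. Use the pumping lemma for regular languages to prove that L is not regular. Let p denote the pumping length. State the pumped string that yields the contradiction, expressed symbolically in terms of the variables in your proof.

Suppose for contradiction that L is regular, and let p be the pumping length.
Take w = a^p b^p a^p b^p = uu where u = a^pb^p; then w ∈ L and |w| = 4p ≥ p.
The pumping lemma gives a decomposition w = xyz where |xy| ≤ p and y is nonempty.
The first p characters of w are a's, so xy (and hence y) consists only of a's. Write y = a^k, 1 ≤ k ≤ p.
Pump with i = 2: xy^2z = a^{p+k} b^p a^p b^p, of length 4p+k. Suppose this equals vv. The string starts with a and ends with b, so v does too; thus the boundary between the two copies of v is a b→a transition. There is exactly one such transition, at position 2p+k, so |v| = 2p+k and |vv| = 4p+2k ≠ 4p+k since k ≥ 1. So xy^2z ∉ L.
This is a contradiction; hence L is not regular.

a^{p+k} b^p a^p b^p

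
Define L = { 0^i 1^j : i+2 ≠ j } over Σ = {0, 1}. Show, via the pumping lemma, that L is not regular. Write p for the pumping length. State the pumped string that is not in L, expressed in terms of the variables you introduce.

Assume L is regular; let p be its pumping constant.
Choose w = 0^p 1^{p+p!+2}. Since p ≠ (p+p!+2)-2 = p+p!, w ∈ L; and |w| ≥ p.
By the pumping lemma, w = xyz with |xy| ≤ p and |y| ≥ 1.
Because |xy| ≤ p and w begins with p copies of 0, we have y = 0^k with 1 ≤ k ≤ p.
Since 1 ≤ k ≤ p, k divides p!; set t = 1 + p!/k. Then xy^t z has p + (p!/k)·k = p + p! copies of 0. Now the 0-count is p+p! and (1-count)-2 = (p+p!+2)-2 = p+p!, so i+2 ≠ j fails. So xy^t z = 0^{p+p!} 1^{p+p!+2} ∉ L.
This contradicts the pumping lemma, so L is not regular.

0^{p+p!} 1^{p+p!+2}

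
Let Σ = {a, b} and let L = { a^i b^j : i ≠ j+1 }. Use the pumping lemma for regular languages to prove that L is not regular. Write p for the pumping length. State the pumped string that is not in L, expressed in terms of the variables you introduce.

a^{p+p!} b^{p+p!-1}

Assume L is regular; let p be its pumping constant.
Choose w = a^p b^{p+p!-1}. Since p ≠ (p+p!-1)+1 = p+p!, w ∈ L; and |w| ≥ p.
By the pumping lemma, w = xyz with |xy| ≤ p and |y| > 0.
Because |xy| ≤ p and w begins with p copies of a, we have y = a^k with 1 ≤ k ≤ p.
Since 1 ≤ k ≤ p, k divides p!; set t = 1 + p!/k. Then xy^t z has p + (p!/k)·k = p + p! copies of a. Now the a-count is p+p! and (b-count)+1 = (p+p!-1)+1 = p+p!, so i ≠ j+1 fails. So xy^t z = a^{p+p!} b^{p+p!-1} ∉ L.
This contradicts the pumping lemma, so L is not regular.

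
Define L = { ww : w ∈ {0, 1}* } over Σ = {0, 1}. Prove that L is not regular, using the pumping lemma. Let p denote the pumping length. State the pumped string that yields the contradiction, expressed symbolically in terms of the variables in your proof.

0^{p+k} 1^p 0^p 1^p

Assume L is regular; let p be its pumping constant.
Take w = 0^p 1^p 0^p 1^p = uu where u = 0^p1^p; then w ∈ L and |w| = 4p ≥ p.
Write w = xyz as guaranteed by the lemma, with |xy| ≤ p and y is nonempty.
Since the first p symbols of w are all 0's and |xy| ≤ p, y lies entirely in the leading 0-block: y = 0^k for some k with 1 ≤ k ≤ p.
Pump with i = 2: xy^2z = 0^{p+k} 1^p 0^p 1^p, of length 4p+k. Suppose this equals vv. The string starts with 0 and ends with 1, so v does too; thus the boundary between the two copies of v is a 1→0 transition. There is exactly one such transition, at position 2p+k, so |v| = 2p+k and |vv| = 4p+2k ≠ 4p+k since k ≥ 1. So xy^2z ∉ L.
This contradicts the pumping lemma, so L is not regular.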